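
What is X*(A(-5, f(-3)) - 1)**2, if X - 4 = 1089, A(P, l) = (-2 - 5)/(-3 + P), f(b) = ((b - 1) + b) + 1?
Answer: 1093/64 ≈ 17.078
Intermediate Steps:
f(b) = 2*b (f(b) = ((-1 + b) + b) + 1 = (-1 + 2*b) + 1 = 2*b)
A(P, l) = -7/(-3 + P)
X = 1093 (X = 4 + 1089 = 1093)
X*(A(-5, f(-3)) - 1)**2 = 1093*(-7/(-3 - 5) - 1)**2 = 1093*(-7/(-8) - 1)**2 = 1093*(-7*(-1/8) - 1)**2 = 1093*(7/8 - 1)**2 = 1093*(-1/8)**2 = 1093*(1/64) = 1093/64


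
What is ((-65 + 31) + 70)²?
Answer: 1296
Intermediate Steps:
((-65 + 31) + 70)² = (-34 + 70)² = 36² = 1296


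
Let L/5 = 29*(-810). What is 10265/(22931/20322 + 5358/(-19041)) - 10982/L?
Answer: 15550711732710113/1283117348925 ≈ 12119.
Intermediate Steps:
L = -117450 (L = 5*(29*(-810)) = 5*(-23490) = -117450)
10265/(22931/20322 + 5358/(-19041)) - 10982/L = 10265/(22931/20322 + 5358/(-19041)) - 10982/(-117450) = 10265/(22931*(1/20322) + 5358*(-1/19041)) - 10982*(-1/117450) = 10265/(22931/20322 - 1786/6347) + 5491/58725 = 10265/(109247965/128983734) + 5491/58725 = 10265*(128983734/109247965) + 5491/58725 = 264803605902/21849593 + 5491/58725 = 15550711732710113/1283117348925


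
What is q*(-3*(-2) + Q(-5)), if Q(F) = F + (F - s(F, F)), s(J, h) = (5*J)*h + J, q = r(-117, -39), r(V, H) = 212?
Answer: -26288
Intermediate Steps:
q = 212
s(J, h) = J + 5*J*h (s(J, h) = 5*J*h + J = J + 5*J*h)
Q(F) = 2*F - F*(1 + 5*F) (Q(F) = F + (F - F*(1 + 5*F)) = 2*F - F*(1 + 5*F))
q*(-3*(-2) + Q(-5)) = 212*(-3*(-2) - 5*(1 - 5*(-5))) = 212*(6 - 5*(1 + 25)) = 212*(6 - 5*26) = 212*(6 - 130) = 212*(-124) = -26288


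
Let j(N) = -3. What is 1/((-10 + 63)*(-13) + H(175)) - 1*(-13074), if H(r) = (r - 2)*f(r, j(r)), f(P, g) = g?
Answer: 15793391/1208 ≈ 13074.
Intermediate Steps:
H(r) = 6 - 3*r (H(r) = (r - 2)*(-3) = (-2 + r)*(-3) = 6 - 3*r)
1/((-10 + 63)*(-13) + H(175)) - 1*(-13074) = 1/((-10 + 63)*(-13) + (6 - 3*175)) - 1*(-13074) = 1/(53*(-13) + (6 - 525)) + 13074 = 1/(-689 - 519) + 13074 = 1/(-1208) + 13074 = -1/1208 + 13074 = 15793391/1208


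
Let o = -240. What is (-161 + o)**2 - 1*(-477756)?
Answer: 638557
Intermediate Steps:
(-161 + o)**2 - 1*(-477756) = (-161 - 240)**2 - 1*(-477756) = (-401)**2 + 477756 = 160801 + 477756 = 638557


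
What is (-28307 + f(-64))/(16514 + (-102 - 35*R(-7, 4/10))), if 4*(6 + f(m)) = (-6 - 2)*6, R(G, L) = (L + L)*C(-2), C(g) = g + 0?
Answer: -28325/16468 ≈ -1.7200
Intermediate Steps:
C(g) = g
R(G, L) = -4*L (R(G, L) = (L + L)*(-2) = (2*L)*(-2) = -4*L)
f(m) = -18 (f(m) = -6 + ((-6 - 2)*6)/4 = -6 + (-8*6)/4 = -6 + (¼)*(-48) = -6 - 12 = -18)
(-28307 + f(-64))/(16514 + (-102 - 35*R(-7, 4/10))) = (-28307 - 18)/(16514 + (-102 - (-140)*4/10)) = -28325/(16514 + (-102 - (-140)*4*(⅒))) = -28325/(16514 + (-102 - (-140)*2/5)) = -28325/(16514 + (-102 - 35*(-8/5))) = -28325/(16514 + (-102 + 56)) = -28325/(16514 - 46) = -28325/16468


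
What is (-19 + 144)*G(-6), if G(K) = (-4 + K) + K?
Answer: -2000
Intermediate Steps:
G(K) = -4 + 2*K
(-19 + 144)*G(-6) = (-19 + 144)*(-4 + 2*(-6)) = 125*(-4 - 12) = 125*(-16) = -2000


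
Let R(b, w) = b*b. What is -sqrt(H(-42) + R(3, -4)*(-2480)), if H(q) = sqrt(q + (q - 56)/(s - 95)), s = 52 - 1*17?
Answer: -sqrt(-20088000 + 30*I*sqrt(36330))/30 ≈ -0.021263 - 149.4*I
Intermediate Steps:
s = 35 (s = 52 - 17 = 35)
R(b, w) = b**2
H(q) = sqrt(14/15 + 59*q/60) (H(q) = sqrt(q + (q - 56)/(35 - 95)) = sqrt(q + (-56 + q)/(-60)) = sqrt(q + (-56 + q)*(-1/60)) = sqrt(q + (14/15 - q/60)) = sqrt(14/15 + 59*q/60))
-sqrt(H(-42) + R(3, -4)*(-2480)) = -sqrt(sqrt(840 + 885*(-42))/30 + 3**2*(-2480)) = -sqrt(sqrt(840 - 37170)/30 + 9*(-2480)) = -sqrt(sqrt(-36330)/30 - 22320) = -sqrt((I*sqrt(36330))/30 - 22320) = -sqrt(I*sqrt(36330)/30 - 22320) = -sqrt(-22320 + I*sqrt(36330)/30)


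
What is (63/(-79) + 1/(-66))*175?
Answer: -741475/5214 ≈ -142.21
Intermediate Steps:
(63/(-79) + 1/(-66))*175 = (63*(-1/79) + 1*(-1/66))*175 = (-63/79 - 1/66)*175 = -4237/5214*175 = -741475/5214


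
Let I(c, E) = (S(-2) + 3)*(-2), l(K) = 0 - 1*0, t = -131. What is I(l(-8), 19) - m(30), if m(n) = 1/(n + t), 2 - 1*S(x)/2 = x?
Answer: -2221/101 ≈ -21.990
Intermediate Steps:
S(x) = 4 - 2*x
l(K) = 0 (l(K) = 0 + 0 = 0)
m(n) = 1/(-131 + n) (m(n) = 1/(n - 131) = 1/(-131 + n))
I(c, E) = -22 (I(c, E) = ((4 - 2*(-2)) + 3)*(-2) = ((4 + 4) + 3)*(-2) = (8 + 3)*(-2) = 11*(-2) = -22)
I(l(-8), 19) - m(30) = -22 - 1/(-131 + 30) = -22 - 1/(-101) = -22 - 1*(-1/101) = -22 + 1/101 = -2221/101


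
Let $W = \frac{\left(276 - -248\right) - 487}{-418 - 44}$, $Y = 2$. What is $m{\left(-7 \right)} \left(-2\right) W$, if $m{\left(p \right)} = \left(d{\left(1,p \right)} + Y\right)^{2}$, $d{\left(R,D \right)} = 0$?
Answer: $\frac{148}{231} \approx 0.64069$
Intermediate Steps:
$m{\left(p \right)} = 4$ ($m{\left(p \right)} = \left(0 + 2\right)^{2} = 2^{2} = 4$)
$W = - \frac{37}{462}$ ($W = \frac{\left(276 + 248\right) - 487}{-462} = \left(524 - 487\right) \left(- \frac{1}{462}\right) = 37 \left(- \frac{1}{462}\right) = - \frac{37}{462} \approx -0.080087$)
$m{\left(-7 \right)} \left(-2\right) W = 4 \left(-2\right) \left(- \frac{37}{462}\right) = \left(-8\right) \left(- \frac{37}{462}\right) = \frac{148}{231}$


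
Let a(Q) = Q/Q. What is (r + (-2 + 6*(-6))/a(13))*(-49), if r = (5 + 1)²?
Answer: 98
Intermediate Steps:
r = 36 (r = 6² = 36)
a(Q) = 1
(r + (-2 + 6*(-6))/a(13))*(-49) = (36 + (-2 + 6*(-6))/1)*(-49) = (36 + (-2 - 36)*1)*(-49) = (36 - 38*1)*(-49) = (36 - 38)*(-49) = -2*(-49) = 98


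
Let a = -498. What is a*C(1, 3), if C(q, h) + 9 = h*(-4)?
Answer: 10458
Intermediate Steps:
C(q, h) = -9 - 4*h (C(q, h) = -9 + h*(-4) = -9 - 4*h)
a*C(1, 3) = -498*(-9 - 4*3) = -498*(-9 - 12) = -498*(-21) = 10458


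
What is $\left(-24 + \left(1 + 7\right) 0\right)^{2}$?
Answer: $576$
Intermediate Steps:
$\left(-24 + \left(1 + 7\right) 0\right)^{2} = \left(-24 + 8 \cdot 0\right)^{2} = \left(-24 + 0\right)^{2} = \left(-24\right)^{2} = 576$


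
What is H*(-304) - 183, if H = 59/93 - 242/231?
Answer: -37357/651 ≈ -57.384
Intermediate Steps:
H = -269/651 (H = 59*(1/93) - 242*1/231 = 59/93 - 22/21 = -269/651 ≈ -0.41321)
H*(-304) - 183 = -269/651*(-304) - 183 = 81776/651 - 183 = -37357/651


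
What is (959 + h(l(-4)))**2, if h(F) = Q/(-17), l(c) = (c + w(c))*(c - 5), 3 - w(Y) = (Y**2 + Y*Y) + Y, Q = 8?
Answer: 265527025/289 ≈ 9.1878e+5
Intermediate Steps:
w(Y) = 3 - Y - 2*Y**2 (w(Y) = 3 - ((Y**2 + Y*Y) + Y) = 3 - ((Y**2 + Y**2) + Y) = 3 - (2*Y**2 + Y) = 3 - (Y + 2*Y**2) = 3 + (-Y - 2*Y**2) = 3 - Y - 2*Y**2)
l(c) = (-5 + c)*(3 - 2*c**2) (l(c) = (c + (3 - c - 2*c**2))*(c - 5) = (3 - 2*c**2)*(-5 + c) = (-5 + c)*(3 - 2*c**2))
h(F) = -8/17 (h(F) = 8/(-17) = 8*(-1/17) = -8/17)
(959 + h(l(-4)))**2 = (959 - 8/17)**2 = (16295/17)**2 = 265527025/289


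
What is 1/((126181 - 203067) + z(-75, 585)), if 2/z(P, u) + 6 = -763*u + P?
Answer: -223218/17162339149 ≈ -1.3006e-5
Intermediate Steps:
z(P, u) = 2/(-6 + P - 763*u) (z(P, u) = 2/(-6 + (-763*u + P)) = 2/(-6 + (P - 763*u)) = 2/(-6 + P - 763*u))
1/((126181 - 203067) + z(-75, 585)) = 1/((126181 - 203067) - 2/(6 - 1*(-75) + 763*585)) = 1/(-76886 - 2/(6 + 75 + 446355)) = 1/(-76886 - 2/446436) = 1/(-76886 - 2*1/446436) = 1/(-76886 - 1/223218) = 1/(-17162339149/223218) = -223218/17162339149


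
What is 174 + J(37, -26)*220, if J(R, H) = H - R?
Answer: -13686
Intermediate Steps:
174 + J(37, -26)*220 = 174 + (-26 - 1*37)*220 = 174 + (-26 - 37)*220 = 174 - 63*220 = 174 - 13860 = -13686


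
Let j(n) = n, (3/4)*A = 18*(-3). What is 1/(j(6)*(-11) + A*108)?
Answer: -1/7842 ≈ -0.00012752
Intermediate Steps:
A = -72 (A = 4*(18*(-3))/3 = (4/3)*(-54) = -72)
1/(j(6)*(-11) + A*108) = 1/(6*(-11) - 72*108) = 1/(-66 - 7776) = 1/(-7842) = -1/7842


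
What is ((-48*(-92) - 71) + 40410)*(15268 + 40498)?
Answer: 2495807330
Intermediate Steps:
((-48*(-92) - 71) + 40410)*(15268 + 40498) = ((4416 - 71) + 40410)*55766 = (4345 + 40410)*55766 = 44755*55766 = 2495807330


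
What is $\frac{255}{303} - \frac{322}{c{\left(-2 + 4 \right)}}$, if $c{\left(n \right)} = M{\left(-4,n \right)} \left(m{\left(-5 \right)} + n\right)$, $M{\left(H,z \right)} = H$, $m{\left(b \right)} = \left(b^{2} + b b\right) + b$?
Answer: $\frac{24251}{9494} \approx 2.5544$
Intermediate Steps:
$m{\left(b \right)} = b + 2 b^{2}$ ($m{\left(b \right)} = \left(b^{2} + b^{2}\right) + b = 2 b^{2} + b = b + 2 b^{2}$)
$c{\left(n \right)} = -180 - 4 n$ ($c{\left(n \right)} = - 4 \left(- 5 \left(1 + 2 \left(-5\right)\right) + n\right) = - 4 \left(- 5 \left(1 - 10\right) + n\right) = - 4 \left(\left(-5\right) \left(-9\right) + n\right) = - 4 \left(45 + n\right) = -180 - 4 n$)
$\frac{255}{303} - \frac{322}{c{\left(-2 + 4 \right)}} = \frac{255}{303} - \frac{322}{-180 - 4 \left(-2 + 4\right)} = 255 \cdot \frac{1}{303} - \frac{322}{-180 - 8} = \frac{85}{101} - \frac{322}{-180 - 8} = \frac{85}{101} - \frac{322}{-188} = \frac{85}{101} - - \frac{161}{94} = \frac{85}{101} + \frac{161}{94} = \frac{24251}{9494}$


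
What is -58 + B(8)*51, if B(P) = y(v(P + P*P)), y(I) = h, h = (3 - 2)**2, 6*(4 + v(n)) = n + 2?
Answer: -7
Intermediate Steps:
v(n) = -11/3 + n/6 (v(n) = -4 + (n + 2)/6 = -4 + (2 + n)/6 = -4 + (1/3 + n/6) = -11/3 + n/6)
h = 1 (h = 1**2 = 1)
y(I) = 1
B(P) = 1
-58 + B(8)*51 = -58 + 1*51 = -58 + 51 = -7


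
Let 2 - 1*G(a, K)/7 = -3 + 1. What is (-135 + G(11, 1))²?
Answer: 11449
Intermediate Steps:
G(a, K) = 28 (G(a, K) = 14 - 7*(-3 + 1) = 14 - 7*(-2) = 14 + 14 = 28)
(-135 + G(11, 1))² = (-135 + 28)² = (-107)² = 11449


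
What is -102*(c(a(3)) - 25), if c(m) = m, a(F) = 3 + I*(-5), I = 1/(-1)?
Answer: 1734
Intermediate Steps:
I = -1
a(F) = 8 (a(F) = 3 - 1*(-5) = 3 + 5 = 8)
-102*(c(a(3)) - 25) = -102*(8 - 25) = -102*(-17) = 1734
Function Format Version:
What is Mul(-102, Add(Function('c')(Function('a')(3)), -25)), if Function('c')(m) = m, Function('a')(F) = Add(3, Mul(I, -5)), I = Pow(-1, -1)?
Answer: 1734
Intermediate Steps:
I = -1
Function('a')(F) = 8 (Function('a')(F) = Add(3, Mul(-1, -5)) = Add(3, 5) = 8)
Mul(-102, Add(Function('c')(Function('a')(3)), -25)) = Mul(-102, Add(8, -25)) = Mul(-102, -17) = 1734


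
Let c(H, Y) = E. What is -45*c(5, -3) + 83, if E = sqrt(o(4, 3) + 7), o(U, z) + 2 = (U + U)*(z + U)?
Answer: 83 - 45*sqrt(61) ≈ -268.46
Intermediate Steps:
o(U, z) = -2 + 2*U*(U + z) (o(U, z) = -2 + (U + U)*(z + U) = -2 + (2*U)*(U + z) = -2 + 2*U*(U + z))
E = sqrt(61) (E = sqrt((-2 + 2*4**2 + 2*4*3) + 7) = sqrt((-2 + 2*16 + 24) + 7) = sqrt((-2 + 32 + 24) + 7) = sqrt(54 + 7) = sqrt(61) ≈ 7.8102)
c(H, Y) = sqrt(61)
-45*c(5, -3) + 83 = -45*sqrt(61) + 83 = 83 - 45*sqrt(61)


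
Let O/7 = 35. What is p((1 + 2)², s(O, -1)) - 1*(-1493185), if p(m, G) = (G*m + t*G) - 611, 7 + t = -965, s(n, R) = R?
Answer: 1493537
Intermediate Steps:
O = 245 (O = 7*35 = 245)
t = -972 (t = -7 - 965 = -972)
p(m, G) = -611 - 972*G + G*m (p(m, G) = (G*m - 972*G) - 611 = (-972*G + G*m) - 611 = -611 - 972*G + G*m)
p((1 + 2)², s(O, -1)) - 1*(-1493185) = (-611 - 972*(-1) - (1 + 2)²) - 1*(-1493185) = (-611 + 972 - 1*3²) + 1493185 = (-611 + 972 - 1*9) + 1493185 = (-611 + 972 - 9) + 1493185 = 352 + 1493185 = 1493537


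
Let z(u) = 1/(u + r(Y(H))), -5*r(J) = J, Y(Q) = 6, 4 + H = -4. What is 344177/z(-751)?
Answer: -1294449697/5 ≈ -2.5889e+8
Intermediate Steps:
H = -8 (H = -4 - 4 = -8)
r(J) = -J/5
z(u) = 1/(-6/5 + u) (z(u) = 1/(u - ⅕*6) = 1/(u - 6/5) = 1/(-6/5 + u))
344177/z(-751) = 344177/((5/(-6 + 5*(-751)))) = 344177/((5/(-6 - 3755))) = 344177/((5/(-3761))) = 344177/((5*(-1/3761))) = 344177/(-5/3761) = 344177*(-3761/5) = -1294449697/5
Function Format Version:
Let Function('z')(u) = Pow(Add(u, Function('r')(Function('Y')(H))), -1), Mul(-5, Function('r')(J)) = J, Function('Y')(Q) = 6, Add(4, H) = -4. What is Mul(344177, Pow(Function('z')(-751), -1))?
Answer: Rational(-1294449697, 5) ≈ -2.5889e+8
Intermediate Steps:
H = -8 (H = Add(-4, -4) = -8)
Function('r')(J) = Mul(Rational(-1, 5), J)
Function('z')(u) = Pow(Add(Rational(-6, 5), u), -1) (Function('z')(u) = Pow(Add(u, Mul(Rational(-1, 5), 6)), -1) = Pow(Add(u, Rational(-6, 5)), -1) = Pow(Add(Rational(-6, 5), u), -1))
Mul(344177, Pow(Function('z')(-751), -1)) = Mul(344177, Pow(Mul(5, Pow(Add(-6, Mul(5, -751)), -1)), -1)) = Mul(344177, Pow(Mul(5, Pow(Add(-6, -3755), -1)), -1)) = Mul(344177, Pow(Mul(5, Pow(-3761, -1)), -1)) = Mul(344177, Pow(Mul(5, Rational(-1, 3761)), -1)) = Mul(344177, Pow(Rational(-5, 3761), -1)) = Mul(344177, Rational(-3761, 5)) = Rational(-1294449697, 5)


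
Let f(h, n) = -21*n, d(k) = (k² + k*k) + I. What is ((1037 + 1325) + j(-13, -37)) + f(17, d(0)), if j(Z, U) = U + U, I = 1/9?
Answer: 6857/3 ≈ 2285.7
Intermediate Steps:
I = ⅑ ≈ 0.11111
d(k) = ⅑ + 2*k² (d(k) = (k² + k*k) + ⅑ = (k² + k²) + ⅑ = 2*k² + ⅑ = ⅑ + 2*k²)
j(Z, U) = 2*U
((1037 + 1325) + j(-13, -37)) + f(17, d(0)) = ((1037 + 1325) + 2*(-37)) - 21*(⅑ + 2*0²) = (2362 - 74) - 21*(⅑ + 2*0) = 2288 - 21*(⅑ + 0) = 2288 - 21*⅑ = 2288 - 7/3 = 6857/3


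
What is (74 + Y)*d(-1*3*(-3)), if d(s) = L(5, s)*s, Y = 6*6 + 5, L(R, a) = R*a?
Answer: 46575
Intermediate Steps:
Y = 41 (Y = 36 + 5 = 41)
d(s) = 5*s² (d(s) = (5*s)*s = 5*s²)
(74 + Y)*d(-1*3*(-3)) = (74 + 41)*(5*(-1*3*(-3))²) = 115*(5*(-3*(-3))²) = 115*(5*9²) = 115*(5*81) = 115*405 = 46575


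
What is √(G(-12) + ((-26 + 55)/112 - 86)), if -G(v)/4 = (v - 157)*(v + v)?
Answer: I*√12786837/28 ≈ 127.71*I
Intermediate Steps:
G(v) = -8*v*(-157 + v) (G(v) = -4*(v - 157)*(v + v) = -4*(-157 + v)*2*v = -8*v*(-157 + v))
√(G(-12) + ((-26 + 55)/112 - 86)) = √(8*(-12)*(157 - 1*(-12)) + ((-26 + 55)/112 - 86)) = √(8*(-12)*(157 + 12) + ((1/112)*29 - 86)) = √(8*(-12)*169 + (29/112 - 86)) = √(-16224 - 9603/112) = √(-1826691/112) = I*√12786837/28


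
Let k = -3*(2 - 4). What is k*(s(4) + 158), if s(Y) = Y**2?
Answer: 1044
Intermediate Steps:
k = 6 (k = -3*(-2) = 6)
k*(s(4) + 158) = 6*(4**2 + 158) = 6*(16 + 158) = 6*174 = 1044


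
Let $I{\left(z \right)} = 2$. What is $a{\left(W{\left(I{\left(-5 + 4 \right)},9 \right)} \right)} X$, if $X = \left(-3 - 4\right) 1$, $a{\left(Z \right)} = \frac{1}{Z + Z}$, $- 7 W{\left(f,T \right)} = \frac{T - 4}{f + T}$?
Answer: $\frac{539}{10} \approx 53.9$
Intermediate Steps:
$W{\left(f,T \right)} = - \frac{-4 + T}{7 \left(T + f\right)}$ ($W{\left(f,T \right)} = - \frac{\left(T - 4\right) \frac{1}{f + T}}{7} = - \frac{\left(-4 + T\right) \frac{1}{T + f}}{7} = - \frac{\frac{1}{T + f} \left(-4 + T\right)}{7} = - \frac{-4 + T}{7 \left(T + f\right)}$)
$a{\left(Z \right)} = \frac{1}{2 Z}$
$X = -7$ ($X = \left(-7\right) 1 = -7$)
$a{\left(W{\left(I{\left(-5 + 4 \right)},9 \right)} \right)} X = \frac{1}{2 \frac{4 - 9}{7 \left(9 + 2\right)}} \left(-7\right) = \frac{1}{2 \frac{4 - 9}{7 \cdot 11}} \left(-7\right) = \frac{1}{2 \cdot \frac{1}{7} \cdot \frac{1}{11} \left(-5\right)} \left(-7\right) = \frac{1}{2 \left(- \frac{5}{77}\right)} \left(-7\right) = \frac{1}{2} \left(- \frac{77}{5}\right) \left(-7\right) = \left(- \frac{77}{10}\right) \left(-7\right) = \frac{539}{10}$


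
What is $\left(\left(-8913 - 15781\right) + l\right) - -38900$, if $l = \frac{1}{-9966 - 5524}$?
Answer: $\frac{220050939}{15490} \approx 14206.0$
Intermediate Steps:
$l = - \frac{1}{15490}$ ($l = \frac{1}{-15490} = - \frac{1}{15490} \approx -6.4558 \cdot 10^{-5}$)
$\left(\left(-8913 - 15781\right) + l\right) - -38900 = \left(\left(-8913 - 15781\right) - \frac{1}{15490}\right) - -38900 = \left(-24694 - \frac{1}{15490}\right) + 38900 = - \frac{382510061}{15490} + 38900 = \frac{220050939}{15490}$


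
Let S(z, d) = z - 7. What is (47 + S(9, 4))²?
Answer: 2401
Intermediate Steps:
S(z, d) = -7 + z
(47 + S(9, 4))² = (47 + (-7 + 9))² = (47 + 2)² = 49² = 2401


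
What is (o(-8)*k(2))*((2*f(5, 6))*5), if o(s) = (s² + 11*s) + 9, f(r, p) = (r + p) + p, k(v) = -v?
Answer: 5100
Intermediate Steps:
f(r, p) = r + 2*p (f(r, p) = (p + r) + p = r + 2*p)
o(s) = 9 + s² + 11*s
(o(-8)*k(2))*((2*f(5, 6))*5) = ((9 + (-8)² + 11*(-8))*(-1*2))*((2*(5 + 2*6))*5) = ((9 + 64 - 88)*(-2))*((2*(5 + 12))*5) = (-15*(-2))*((2*17)*5) = 30*(34*5) = 30*170 = 5100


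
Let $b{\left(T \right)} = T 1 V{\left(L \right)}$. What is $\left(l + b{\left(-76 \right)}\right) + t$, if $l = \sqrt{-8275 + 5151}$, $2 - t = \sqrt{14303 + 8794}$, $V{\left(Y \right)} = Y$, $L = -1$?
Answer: $78 - \sqrt{23097} + 2 i \sqrt{781} \approx -73.977 + 55.893 i$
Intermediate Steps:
$t = 2 - \sqrt{23097}$ ($t = 2 - \sqrt{14303 + 8794} = 2 - \sqrt{23097} \approx -149.98$)
$b{\left(T \right)} = - T$ ($b{\left(T \right)} = T 1 \left(-1\right) = T \left(-1\right) = - T$)
$l = 2 i \sqrt{781}$ ($l = \sqrt{-3124} = 2 i \sqrt{781} \approx 55.893 i$)
$\left(l + b{\left(-76 \right)}\right) + t = \left(2 i \sqrt{781} - -76\right) + \left(2 - \sqrt{23097}\right) = \left(2 i \sqrt{781} + 76\right) + \left(2 - \sqrt{23097}\right) = \left(76 + 2 i \sqrt{781}\right) + \left(2 - \sqrt{23097}\right) = 78 - \sqrt{23097} + 2 i \sqrt{781}$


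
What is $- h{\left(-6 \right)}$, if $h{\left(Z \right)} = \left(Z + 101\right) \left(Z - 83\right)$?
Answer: $8455$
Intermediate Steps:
$h{\left(Z \right)} = \left(-83 + Z\right) \left(101 + Z\right)$ ($h{\left(Z \right)} = \left(101 + Z\right) \left(-83 + Z\right) = \left(-83 + Z\right) \left(101 + Z\right)$)
$- h{\left(-6 \right)} = - (-8383 + \left(-6\right)^{2} + 18 \left(-6\right)) = - (-8383 + 36 - 108) = \left(-1\right) \left(-8455\right) = 8455$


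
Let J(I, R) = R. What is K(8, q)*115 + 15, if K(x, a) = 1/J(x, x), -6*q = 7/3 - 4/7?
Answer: 235/8 ≈ 29.375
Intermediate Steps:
q = -37/126 (q = -(7/3 - 4/7)/6 = -⅙*37/21 = -37/126 ≈ -0.29365)
K(x, a) = 1/x
K(8, q)*115 + 15 = 115/8 + 15 = 235/8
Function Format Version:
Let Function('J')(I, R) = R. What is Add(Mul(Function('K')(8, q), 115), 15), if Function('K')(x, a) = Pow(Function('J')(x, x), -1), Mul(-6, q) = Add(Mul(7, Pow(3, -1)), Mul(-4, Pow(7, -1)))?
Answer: Rational(235, 8) ≈ 29.375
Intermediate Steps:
q = Rational(-37, 126) (q = Mul(Rational(-1, 6), Add(Mul(7, Pow(3, -1)), Mul(-4, Pow(7, -1)))) = Mul(Rational(-1, 6), Add(Mul(7, Rational(1, 3)), Mul(-4, Rational(1, 7)))) = Mul(Rational(-1, 6), Add(Rational(7, 3), Rational(-4, 7))) = Mul(Rational(-1, 6), Rational(37, 21)) = Rational(-37, 126) ≈ -0.29365)
Function('K')(x, a) = Pow(x, -1)
Add(Mul(Function('K')(8, q), 115), 15) = Add(Mul(Pow(8, -1), 115), 15) = Add(Mul(Rational(1, 8), 115), 15) = Add(Rational(115, 8), 15) = Rational(235, 8)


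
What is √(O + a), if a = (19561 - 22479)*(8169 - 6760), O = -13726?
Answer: 2*I*√1031297 ≈ 2031.1*I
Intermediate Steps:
a = -4111462 (a = -2918*1409 = -4111462)
√(O + a) = √(-13726 - 4111462) = √(-4125188) = 2*I*√1031297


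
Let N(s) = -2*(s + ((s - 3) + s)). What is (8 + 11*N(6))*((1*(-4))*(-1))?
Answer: -1288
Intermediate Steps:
N(s) = 6 - 6*s (N(s) = -2*(s + ((-3 + s) + s)) = -2*(s + (-3 + 2*s)) = -2*(-3 + 3*s) = 6 - 6*s)
(8 + 11*N(6))*((1*(-4))*(-1)) = (8 + 11*(6 - 6*6))*((1*(-4))*(-1)) = (8 + 11*(6 - 36))*(-4*(-1)) = (8 + 11*(-30))*4 = (8 - 330)*4 = -322*4 = -1288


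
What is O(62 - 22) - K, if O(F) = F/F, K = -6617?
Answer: 6618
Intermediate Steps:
O(F) = 1
O(62 - 22) - K = 1 - 1*(-6617) = 1 + 6617 = 6618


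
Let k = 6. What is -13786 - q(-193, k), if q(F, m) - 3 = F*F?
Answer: -51038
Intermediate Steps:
q(F, m) = 3 + F² (q(F, m) = 3 + F*F = 3 + F²)
-13786 - q(-193, k) = -13786 - (3 + (-193)²) = -13786 - (3 + 37249) = -13786 - 1*37252 = -13786 - 37252 = -51038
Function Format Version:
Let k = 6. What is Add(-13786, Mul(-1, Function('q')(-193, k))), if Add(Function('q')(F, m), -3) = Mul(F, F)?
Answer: -51038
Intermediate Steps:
Function('q')(F, m) = Add(3, Pow(F, 2)) (Function('q')(F, m) = Add(3, Mul(F, F)) = Add(3, Pow(F, 2)))
Add(-13786, Mul(-1, Function('q')(-193, k))) = Add(-13786, Mul(-1, Add(3, Pow(-193, 2)))) = Add(-13786, Mul(-1, Add(3, 37249))) = Add(-13786, Mul(-1, 37252)) = Add(-13786, -37252) = -51038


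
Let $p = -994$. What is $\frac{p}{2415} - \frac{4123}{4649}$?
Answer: $- \frac{2082593}{1603905} \approx -1.2985$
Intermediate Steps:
$\frac{p}{2415} - \frac{4123}{4649} = - \frac{994}{2415} - \frac{4123}{4649} = \left(-994\right) \frac{1}{2415} - \frac{4123}{4649} = - \frac{142}{345} - \frac{4123}{4649} = - \frac{2082593}{1603905}$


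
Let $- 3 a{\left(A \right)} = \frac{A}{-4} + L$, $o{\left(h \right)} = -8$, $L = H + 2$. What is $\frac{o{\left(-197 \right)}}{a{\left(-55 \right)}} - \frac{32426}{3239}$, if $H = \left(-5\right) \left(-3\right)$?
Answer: $- \frac{29898}{3239} \approx -9.2306$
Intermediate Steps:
$H = 15$
$L = 17$ ($L = 15 + 2 = 17$)
$a{\left(A \right)} = - \frac{17}{3} + \frac{A}{12}$ ($a{\left(A \right)} = - \frac{\frac{A}{-4} + 17}{3} = - \frac{- \frac{A}{4} + 17}{3} = - \frac{17 - \frac{A}{4}}{3} = - \frac{17}{3} + \frac{A}{12}$)
$\frac{o{\left(-197 \right)}}{a{\left(-55 \right)}} - \frac{32426}{3239} = - \frac{8}{- \frac{17}{3} + \frac{1}{12} \left(-55\right)} - \frac{32426}{3239} = - \frac{8}{- \frac{17}{3} - \frac{55}{12}} - \frac{32426}{3239} = - \frac{8}{- \frac{41}{4}} - \frac{32426}{3239} = \left(-8\right) \left(- \frac{4}{41}\right) - \frac{32426}{3239} = \frac{32}{41} - \frac{32426}{3239} = - \frac{29898}{3239}$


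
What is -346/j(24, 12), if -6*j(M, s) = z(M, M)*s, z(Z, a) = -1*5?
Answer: -173/5 ≈ -34.600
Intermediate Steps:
z(Z, a) = -5
j(M, s) = 5*s/6 (j(M, s) = -(-5)*s/6 = 5*s/6)
-346/j(24, 12) = -346/((⅚)*12) = -346/10 = -346*⅒ = -173/5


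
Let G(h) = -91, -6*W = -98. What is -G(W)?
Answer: 91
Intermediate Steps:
W = 49/3 (W = -⅙*(-98) = 49/3 ≈ 16.333)
-G(W) = -1*(-91) = 91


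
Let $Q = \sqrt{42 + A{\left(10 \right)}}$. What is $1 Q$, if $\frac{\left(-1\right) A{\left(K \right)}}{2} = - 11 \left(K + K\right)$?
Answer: $\sqrt{482} \approx 21.954$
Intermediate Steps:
$A{\left(K \right)} = 44 K$ ($A{\left(K \right)} = - 2 \left(- 11 \left(K + K\right)\right) = - 2 \left(- 11 \cdot 2 K\right) = - 2 \left(- 22 K\right) = 44 K$)
$Q = \sqrt{482}$ ($Q = \sqrt{42 + 44 \cdot 10} = \sqrt{42 + 440} = \sqrt{482} \approx 21.954$)
$1 Q = 1 \sqrt{482} = \sqrt{482}$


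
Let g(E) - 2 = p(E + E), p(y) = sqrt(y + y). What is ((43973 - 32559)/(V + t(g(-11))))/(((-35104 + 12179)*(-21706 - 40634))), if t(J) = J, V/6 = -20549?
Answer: -175906861/2715538420710375750 - 5707*I*sqrt(11)/5431076841420751500 ≈ -6.4778e-11 - 3.4851e-15*I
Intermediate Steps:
p(y) = sqrt(2)*sqrt(y) (p(y) = sqrt(2*y) = sqrt(2)*sqrt(y))
V = -123294 (V = 6*(-20549) = -123294)
g(E) = 2 + 2*sqrt(E) (g(E) = 2 + sqrt(2)*sqrt(E + E) = 2 + sqrt(2)*sqrt(2*E) = 2 + sqrt(2)*(sqrt(2)*sqrt(E)) = 2 + 2*sqrt(E))
((43973 - 32559)/(V + t(g(-11))))/(((-35104 + 12179)*(-21706 - 40634))) = ((43973 - 32559)/(-123294 + (2 + 2*sqrt(-11))))/(((-35104 + 12179)*(-21706 - 40634))) = (11414/(-123294 + (2 + 2*(I*sqrt(11)))))/((-22925*(-62340))) = (11414/(-123294 + (2 + 2*I*sqrt(11))))/1429144500 = (11414/(-123292 + 2*I*sqrt(11)))*(1/1429144500) = 5707/(714572250*(-123292 + 2*I*sqrt(11)))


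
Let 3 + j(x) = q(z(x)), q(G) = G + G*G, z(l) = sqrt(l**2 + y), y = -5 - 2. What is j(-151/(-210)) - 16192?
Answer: -714485399/44100 + I*sqrt(285899)/210 ≈ -16201.0 + 2.5462*I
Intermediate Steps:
y = -7
z(l) = sqrt(-7 + l**2) (z(l) = sqrt(l**2 - 7) = sqrt(-7 + l**2))
q(G) = G + G**2
j(x) = -3 + sqrt(-7 + x**2)*(1 + sqrt(-7 + x**2))
j(-151/(-210)) - 16192 = (-10 + (-151/(-210))**2 + sqrt(-7 + (-151/(-210))**2)) - 16192 = (-10 + (-151*(-1/210))**2 + sqrt(-7 + (-151*(-1/210))**2)) - 16192 = (-10 + (151/210)**2 + sqrt(-7 + (151/210)**2)) - 16192 = (-10 + 22801/44100 + sqrt(-7 + 22801/44100)) - 16192 = (-10 + 22801/44100 + sqrt(-285899/44100)) - 16192 = (-10 + 22801/44100 + I*sqrt(285899)/210) - 16192 = (-418199/44100 + I*sqrt(285899)/210) - 16192 = -714485399/44100 + I*sqrt(285899)/210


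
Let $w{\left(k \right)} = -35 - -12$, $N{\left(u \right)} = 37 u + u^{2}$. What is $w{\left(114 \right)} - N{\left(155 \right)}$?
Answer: $-29783$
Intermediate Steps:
$N{\left(u \right)} = u^{2} + 37 u$
$w{\left(k \right)} = -23$ ($w{\left(k \right)} = -35 + 12 = -23$)
$w{\left(114 \right)} - N{\left(155 \right)} = -23 - 155 \left(37 + 155\right) = -23 - 155 \cdot 192 = -23 - 29760 = -29783$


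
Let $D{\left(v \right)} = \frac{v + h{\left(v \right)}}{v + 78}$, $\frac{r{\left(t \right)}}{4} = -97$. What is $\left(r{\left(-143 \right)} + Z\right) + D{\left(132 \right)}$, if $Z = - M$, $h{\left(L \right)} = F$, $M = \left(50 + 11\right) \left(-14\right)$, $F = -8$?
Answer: $\frac{48992}{105} \approx 466.59$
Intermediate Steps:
$r{\left(t \right)} = -388$ ($r{\left(t \right)} = 4 \left(-97\right) = -388$)
$M = -854$ ($M = 61 \left(-14\right) = -854$)
$h{\left(L \right)} = -8$
$D{\left(v \right)} = \frac{-8 + v}{78 + v}$ ($D{\left(v \right)} = \frac{v - 8}{v + 78} = \frac{-8 + v}{78 + v}$)
$Z = 854$ ($Z = \left(-1\right) \left(-854\right) = 854$)
$\left(r{\left(-143 \right)} + Z\right) + D{\left(132 \right)} = \left(-388 + 854\right) + \frac{-8 + 132}{78 + 132} = 466 + \frac{1}{210} \cdot 124 = 466 + \frac{62}{105} = \frac{48992}{105}$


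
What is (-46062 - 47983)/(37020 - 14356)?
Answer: -94045/22664 ≈ -4.1495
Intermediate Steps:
(-46062 - 47983)/(37020 - 14356) = -94045/22664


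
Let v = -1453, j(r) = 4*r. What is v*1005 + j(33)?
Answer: -1460133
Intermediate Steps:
v*1005 + j(33) = -1453*1005 + 4*33 = -1460265 + 132 = -1460133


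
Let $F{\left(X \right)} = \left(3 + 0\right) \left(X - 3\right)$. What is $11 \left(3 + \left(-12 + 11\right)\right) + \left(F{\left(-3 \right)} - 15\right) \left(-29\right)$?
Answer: $979$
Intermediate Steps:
$F{\left(X \right)} = -9 + 3 X$ ($F{\left(X \right)} = 3 \left(-3 + X\right) = -9 + 3 X$)
$11 \left(3 + \left(-12 + 11\right)\right) + \left(F{\left(-3 \right)} - 15\right) \left(-29\right) = 11 \left(3 + \left(-12 + 11\right)\right) + \left(\left(-9 + 3 \left(-3\right)\right) - 15\right) \left(-29\right) = 11 \left(3 - 1\right) + \left(\left(-9 - 9\right) - 15\right) \left(-29\right) = 11 \cdot 2 + \left(-18 - 15\right) \left(-29\right) = 22 - -957 = 22 + 957 = 979$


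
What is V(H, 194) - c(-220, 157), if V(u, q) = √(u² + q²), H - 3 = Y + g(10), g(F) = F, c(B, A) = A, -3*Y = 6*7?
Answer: -157 + √37637 ≈ 37.003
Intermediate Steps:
Y = -14 (Y = -2*7 = -⅓*42 = -14)
H = -1 (H = 3 + (-14 + 10) = 3 - 4 = -1)
V(u, q) = √(q² + u²)
V(H, 194) - c(-220, 157) = √(194² + (-1)²) - 1*157 = √(37636 + 1) - 157 = √37637 - 157 = -157 + √37637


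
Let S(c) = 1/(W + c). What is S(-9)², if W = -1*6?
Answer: 1/225 ≈ 0.0044444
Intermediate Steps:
W = -6
S(c) = 1/(-6 + c)
S(-9)² = (1/(-6 - 9))² = (1/(-15))² = (-1/15)² = 1/225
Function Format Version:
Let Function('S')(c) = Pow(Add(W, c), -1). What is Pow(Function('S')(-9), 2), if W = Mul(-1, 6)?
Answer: Rational(1, 225) ≈ 0.0044444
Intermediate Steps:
W = -6
Function('S')(c) = Pow(Add(-6, c), -1)
Pow(Function('S')(-9), 2) = Pow(Pow(Add(-6, -9), -1), 2) = Pow(Pow(-15, -1), 2) = Pow(Rational(-1, 15), 2) = Rational(1, 225)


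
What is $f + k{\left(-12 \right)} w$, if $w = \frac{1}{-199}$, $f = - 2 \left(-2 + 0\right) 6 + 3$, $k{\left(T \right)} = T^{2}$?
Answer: $\frac{5229}{199} \approx 26.276$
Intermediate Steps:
$f = 27$ ($f = \left(-2\right) \left(-2\right) 6 + 3 = 4 \cdot 6 + 3 = 24 + 3 = 27$)
$w = - \frac{1}{199} \approx -0.0050251$
$f + k{\left(-12 \right)} w = 27 + \left(-12\right)^{2} \left(- \frac{1}{199}\right) = 27 + 144 \left(- \frac{1}{199}\right) = 27 - \frac{144}{199} = \frac{5229}{199}$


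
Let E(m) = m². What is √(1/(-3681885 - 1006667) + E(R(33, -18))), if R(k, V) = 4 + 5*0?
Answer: √87930078254678/2344276 ≈ 4.0000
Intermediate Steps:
R(k, V) = 4 (R(k, V) = 4 + 0 = 4)
√(1/(-3681885 - 1006667) + E(R(33, -18))) = √(1/(-3681885 - 1006667) + 4²) = √(1/(-4688552) + 16) = √(-1/4688552 + 16) = √(75016831/4688552) = √87930078254678/2344276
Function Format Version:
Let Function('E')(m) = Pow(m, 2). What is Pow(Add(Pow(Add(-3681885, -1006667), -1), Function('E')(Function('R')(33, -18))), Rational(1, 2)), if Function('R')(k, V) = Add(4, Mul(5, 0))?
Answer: Mul(Rational(1, 2344276), Pow(87930078254678, Rational(1, 2))) ≈ 4.0000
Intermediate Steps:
Function('R')(k, V) = 4 (Function('R')(k, V) = Add(4, 0) = 4)
Pow(Add(Pow(Add(-3681885, -1006667), -1), Function('E')(Function('R')(33, -18))), Rational(1, 2)) = Pow(Add(Pow(Add(-3681885, -1006667), -1), Pow(4, 2)), Rational(1, 2)) = Pow(Add(Pow(-4688552, -1), 16), Rational(1, 2)) = Pow(Add(Rational(-1, 4688552), 16), Rational(1, 2)) = Pow(Rational(75016831, 4688552), Rational(1, 2)) = Mul(Rational(1, 2344276), Pow(87930078254678, Rational(1, 2)))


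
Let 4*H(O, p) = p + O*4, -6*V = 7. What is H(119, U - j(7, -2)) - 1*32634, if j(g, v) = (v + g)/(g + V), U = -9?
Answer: -910489/28 ≈ -32517.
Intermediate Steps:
V = -7/6 (V = -1/6*7 = -7/6 ≈ -1.1667)
j(g, v) = (g + v)/(-7/6 + g) (j(g, v) = (v + g)/(g - 7/6) = (g + v)/(-7/6 + g))
H(O, p) = O + p/4 (H(O, p) = (p + O*4)/4 = (p + 4*O)/4 = O + p/4)
H(119, U - j(7, -2)) - 1*32634 = (119 + (-9 - 6*(7 - 2)/(-7 + 6*7))/4) - 1*32634 = (119 + (-9 - 6*5/(-7 + 42))/4) - 32634 = (119 + (-9 - 6*5/35)/4) - 32634 = (119 + (-9 - 1*6/7)/4) - 32634 = (119 + (-9 - 6/7)/4) - 32634 = (119 + (1/4)*(-69/7)) - 32634 = (119 - 69/28) - 32634 = 3263/28 - 32634 = -910489/28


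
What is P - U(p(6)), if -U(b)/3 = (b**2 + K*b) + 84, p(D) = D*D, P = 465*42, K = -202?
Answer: 1854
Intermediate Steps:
P = 19530
p(D) = D**2
U(b) = -252 - 3*b**2 + 606*b (U(b) = -3*((b**2 - 202*b) + 84) = -3*(84 + b**2 - 202*b) = -252 - 3*b**2 + 606*b)
P - U(p(6)) = 19530 - (-252 - 3*(6**2)**2 + 606*6**2) = 19530 - (-252 - 3*36**2 + 606*36) = 19530 - (-252 - 3*1296 + 21816) = 19530 - (-252 - 3888 + 21816) = 19530 - 1*17676 = 19530 - 17676 = 1854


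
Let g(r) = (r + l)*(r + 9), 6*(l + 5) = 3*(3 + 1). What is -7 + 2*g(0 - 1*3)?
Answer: -79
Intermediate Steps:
l = -3 (l = -5 + (3*(3 + 1))/6 = -5 + (3*4)/6 = -5 + (⅙)*12 = -5 + 2 = -3)
g(r) = (-3 + r)*(9 + r) (g(r) = (r - 3)*(r + 9) = (-3 + r)*(9 + r))
-7 + 2*g(0 - 1*3) = -7 + 2*(-27 + (0 - 1*3)² + 6*(0 - 1*3)) = -7 + 2*(-27 + (0 - 3)² + 6*(0 - 3)) = -7 + 2*(-27 + (-3)² + 6*(-3)) = -7 + 2*(-27 + 9 - 18) = -7 + 2*(-36) = -7 - 72 = -79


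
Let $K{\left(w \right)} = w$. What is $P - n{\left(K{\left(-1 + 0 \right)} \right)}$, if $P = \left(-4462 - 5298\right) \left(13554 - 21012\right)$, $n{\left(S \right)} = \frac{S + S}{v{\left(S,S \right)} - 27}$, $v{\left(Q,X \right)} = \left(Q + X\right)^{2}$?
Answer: $\frac{1674171838}{23} \approx 7.279 \cdot 10^{7}$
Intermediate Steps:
$n{\left(S \right)} = \frac{2 S}{-27 + 4 S^{2}}$ ($n{\left(S \right)} = \frac{S + S}{\left(S + S\right)^{2} - 27} = \frac{2 S}{\left(2 S\right)^{2} - 27} = \frac{2 S}{4 S^{2} - 27} = \frac{2 S}{-27 + 4 S^{2}}$)
$P = 72790080$ ($P = \left(-9760\right) \left(-7458\right) = 72790080$)
$P - n{\left(K{\left(-1 + 0 \right)} \right)} = 72790080 - \frac{2 \left(-1 + 0\right)}{-27 + 4 \left(-1 + 0\right)^{2}} = 72790080 - 2 \left(-1\right) \frac{1}{-27 + 4 \left(-1\right)^{2}} = 72790080 - 2 \left(-1\right) \frac{1}{-27 + 4 \cdot 1} = 72790080 - 2 \left(-1\right) \frac{1}{-27 + 4} = 72790080 - 2 \left(-1\right) \frac{1}{-23} = 72790080 - 2 \left(-1\right) \left(- \frac{1}{23}\right) = 72790080 - \frac{2}{23} = \frac{1674171838}{23}$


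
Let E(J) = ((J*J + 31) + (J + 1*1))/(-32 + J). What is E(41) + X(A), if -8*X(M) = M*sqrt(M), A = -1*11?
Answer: 1754/9 + 11*I*sqrt(11)/8 ≈ 194.89 + 4.5604*I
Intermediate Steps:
E(J) = (32 + J + J**2)/(-32 + J) (E(J) = ((J**2 + 31) + (J + 1))/(-32 + J) = ((31 + J**2) + (1 + J))/(-32 + J) = (32 + J + J**2)/(-32 + J))
A = -11
X(M) = -M**(3/2)/8 (X(M) = -M*sqrt(M)/8 = -M**(3/2)/8)
E(41) + X(A) = (32 + 41 + 41**2)/(-32 + 41) - (-11)*I*sqrt(11)/8 = (32 + 41 + 1681)/9 - (-11)*I*sqrt(11)/8 = (1/9)*1754 + 11*I*sqrt(11)/8 = 1754/9 + 11*I*sqrt(11)/8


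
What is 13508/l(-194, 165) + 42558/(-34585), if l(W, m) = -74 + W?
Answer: -119644931/2317195 ≈ -51.634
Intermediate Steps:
13508/l(-194, 165) + 42558/(-34585) = 13508/(-74 - 194) + 42558/(-34585) = 13508/(-268) + 42558*(-1/34585) = 13508*(-1/268) - 42558/34585 = -3377/67 - 42558/34585 = -119644931/2317195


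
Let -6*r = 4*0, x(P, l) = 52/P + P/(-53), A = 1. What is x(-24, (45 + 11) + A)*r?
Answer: 0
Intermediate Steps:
x(P, l) = 52/P - P/53 (x(P, l) = 52/P + P*(-1/53) = 52/P - P/53)
r = 0 (r = -2*0/3 = -⅙*0 = 0)
x(-24, (45 + 11) + A)*r = (52/(-24) - 1/53*(-24))*0 = (52*(-1/24) + 24/53)*0 = (-13/6 + 24/53)*0 = -545/318*0 = 0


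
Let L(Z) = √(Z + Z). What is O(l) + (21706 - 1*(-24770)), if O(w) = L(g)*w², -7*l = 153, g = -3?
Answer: 46476 + 23409*I*√6/49 ≈ 46476.0 + 1170.2*I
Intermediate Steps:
L(Z) = √2*√Z (L(Z) = √(2*Z) = √2*√Z)
l = -153/7 (l = -⅐*153 = -153/7 ≈ -21.857)
O(w) = I*√6*w² (O(w) = (√2*√(-3))*w² = (√2*(I*√3))*w² = (I*√6)*w² = I*√6*w²)
O(l) + (21706 - 1*(-24770)) = I*√6*(-153/7)² + (21706 - 1*(-24770)) = I*√6*(23409/49) + (21706 + 24770) = 23409*I*√6/49 + 46476 = 46476 + 23409*I*√6/49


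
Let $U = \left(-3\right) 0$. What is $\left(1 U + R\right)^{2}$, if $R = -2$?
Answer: $4$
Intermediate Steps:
$U = 0$
$\left(1 U + R\right)^{2} = \left(1 \cdot 0 - 2\right)^{2} = \left(0 - 2\right)^{2} = \left(-2\right)^{2} = 4$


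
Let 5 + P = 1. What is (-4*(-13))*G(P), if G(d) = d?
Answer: -208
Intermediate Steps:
P = -4 (P = -5 + 1 = -4)
(-4*(-13))*G(P) = -4*(-13)*(-4) = 52*(-4) = -208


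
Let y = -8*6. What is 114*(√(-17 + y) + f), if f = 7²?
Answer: 5586 + 114*I*√65 ≈ 5586.0 + 919.1*I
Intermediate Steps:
y = -48
f = 49
114*(√(-17 + y) + f) = 114*(√(-17 - 48) + 49) = 114*(√(-65) + 49) = 114*(I*√65 + 49) = 114*(49 + I*√65) = 5586 + 114*I*√65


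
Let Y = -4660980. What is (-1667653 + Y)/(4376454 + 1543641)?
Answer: -6328633/5920095 ≈ -1.0690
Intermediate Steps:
(-1667653 + Y)/(4376454 + 1543641) = (-1667653 - 4660980)/(4376454 + 1543641) = -6328633/5920095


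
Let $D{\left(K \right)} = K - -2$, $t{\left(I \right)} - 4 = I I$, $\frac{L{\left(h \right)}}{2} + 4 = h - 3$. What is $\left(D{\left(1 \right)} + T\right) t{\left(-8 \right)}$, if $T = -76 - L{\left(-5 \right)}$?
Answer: $-3332$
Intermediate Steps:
$L{\left(h \right)} = -14 + 2 h$ ($L{\left(h \right)} = -8 + 2 \left(h - 3\right) = -8 + 2 \left(-3 + h\right) = -8 + \left(-6 + 2 h\right) = -14 + 2 h$)
$T = -52$ ($T = -76 - \left(-14 + 2 \left(-5\right)\right) = -76 - \left(-14 - 10\right) = -76 - -24 = -76 + 24 = -52$)
$t{\left(I \right)} = 4 + I^{2}$ ($t{\left(I \right)} = 4 + I I = 4 + I^{2}$)
$D{\left(K \right)} = 2 + K$ ($D{\left(K \right)} = K + 2 = 2 + K$)
$\left(D{\left(1 \right)} + T\right) t{\left(-8 \right)} = \left(\left(2 + 1\right) - 52\right) \left(4 + \left(-8\right)^{2}\right) = \left(3 - 52\right) \left(4 + 64\right) = \left(-49\right) 68 = -3332$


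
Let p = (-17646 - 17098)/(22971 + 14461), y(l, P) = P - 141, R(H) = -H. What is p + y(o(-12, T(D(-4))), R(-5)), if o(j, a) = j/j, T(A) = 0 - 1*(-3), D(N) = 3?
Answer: -640687/4679 ≈ -136.93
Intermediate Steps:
T(A) = 3 (T(A) = 0 + 3 = 3)
o(j, a) = 1
y(l, P) = -141 + P
p = -4343/4679 (p = -34744/37432 = -34744*1/37432 = -4343/4679 ≈ -0.92819)
p + y(o(-12, T(D(-4))), R(-5)) = -4343/4679 + (-141 - 1*(-5)) = -4343/4679 + (-141 + 5) = -4343/4679 - 136 = -640687/4679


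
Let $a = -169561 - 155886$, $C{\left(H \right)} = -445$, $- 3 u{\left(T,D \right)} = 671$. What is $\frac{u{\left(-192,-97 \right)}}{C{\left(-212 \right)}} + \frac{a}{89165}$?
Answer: $- \frac{74928406}{23807055} \approx -3.1473$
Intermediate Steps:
$u{\left(T,D \right)} = - \frac{671}{3}$ ($u{\left(T,D \right)} = \left(- \frac{1}{3}\right) 671 = - \frac{671}{3}$)
$a = -325447$ ($a = -169561 - 155886 = -325447$)
$\frac{u{\left(-192,-97 \right)}}{C{\left(-212 \right)}} + \frac{a}{89165} = - \frac{671}{3 \left(-445\right)} - \frac{325447}{89165} = \left(- \frac{671}{3}\right) \left(- \frac{1}{445}\right) - \frac{325447}{89165} = \frac{671}{1335} - \frac{325447}{89165} = - \frac{74928406}{23807055}$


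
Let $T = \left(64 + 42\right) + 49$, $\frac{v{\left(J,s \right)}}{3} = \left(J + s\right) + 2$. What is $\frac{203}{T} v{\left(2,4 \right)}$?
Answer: $\frac{4872}{155} \approx 31.432$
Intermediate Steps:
$v{\left(J,s \right)} = 6 + 3 J + 3 s$ ($v{\left(J,s \right)} = 3 \left(\left(J + s\right) + 2\right) = 3 \left(2 + J + s\right) = 6 + 3 J + 3 s$)
$T = 155$ ($T = 106 + 49 = 155$)
$\frac{203}{T} v{\left(2,4 \right)} = \frac{203}{155} \left(6 + 3 \cdot 2 + 3 \cdot 4\right) = 203 \cdot \frac{1}{155} \left(6 + 6 + 12\right) = \frac{203}{155} \cdot 24 = \frac{4872}{155}$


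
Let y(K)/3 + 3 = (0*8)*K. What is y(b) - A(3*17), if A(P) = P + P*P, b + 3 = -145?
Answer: -2661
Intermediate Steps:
b = -148 (b = -3 - 145 = -148)
A(P) = P + P²
y(K) = -9 (y(K) = -9 + 3*((0*8)*K) = -9 + 3*(0*K) = -9 + 3*0 = -9 + 0 = -9)
y(b) - A(3*17) = -9 - 3*17*(1 + 3*17) = -9 - 51*(1 + 51) = -9 - 51*52 = -9 - 1*2652 = -9 - 2652 = -2661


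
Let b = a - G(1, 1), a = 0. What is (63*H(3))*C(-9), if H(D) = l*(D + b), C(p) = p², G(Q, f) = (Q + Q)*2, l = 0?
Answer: 0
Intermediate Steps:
G(Q, f) = 4*Q (G(Q, f) = (2*Q)*2 = 4*Q)
b = -4 (b = 0 - 4 = -4)
H(D) = 0 (H(D) = 0*(D - 4) = 0*(-4 + D) = 0)
(63*H(3))*C(-9) = (63*0)*(-9)² = 0*81 = 0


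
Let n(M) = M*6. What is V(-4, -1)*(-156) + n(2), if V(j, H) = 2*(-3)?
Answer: 948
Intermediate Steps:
n(M) = 6*M
V(j, H) = -6
V(-4, -1)*(-156) + n(2) = -6*(-156) + 6*2 = 936 + 12 = 948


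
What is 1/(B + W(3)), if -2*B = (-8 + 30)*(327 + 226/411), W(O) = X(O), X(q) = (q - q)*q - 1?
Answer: -411/1481264 ≈ -0.00027747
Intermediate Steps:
X(q) = -1 (X(q) = 0*q - 1 = 0 - 1 = -1)
W(O) = -1
B = -1480853/411 (B = -(-8 + 30)*(327 + 226/411)/2 = -11*(327 + 226*(1/411)) = -11*(327 + 226/411) = -11*134623/411 = -1/2*2961706/411 = -1480853/411 ≈ -3603.0)
1/(B + W(3)) = 1/(-1480853/411 - 1) = 1/(-1481264/411) = -411/1481264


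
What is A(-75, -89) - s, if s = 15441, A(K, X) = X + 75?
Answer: -15455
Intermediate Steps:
A(K, X) = 75 + X
A(-75, -89) - s = (75 - 89) - 1*15441 = -14 - 15441 = -15455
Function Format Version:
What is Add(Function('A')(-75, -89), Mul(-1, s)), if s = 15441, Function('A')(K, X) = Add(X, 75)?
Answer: -15455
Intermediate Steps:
Function('A')(K, X) = Add(75, X)
Add(Function('A')(-75, -89), Mul(-1, s)) = Add(Add(75, -89), Mul(-1, 15441)) = Add(-14, -15441) = -15455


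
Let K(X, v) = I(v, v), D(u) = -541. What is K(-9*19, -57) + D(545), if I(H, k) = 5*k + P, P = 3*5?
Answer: -811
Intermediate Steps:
P = 15
I(H, k) = 15 + 5*k (I(H, k) = 5*k + 15 = 15 + 5*k)
K(X, v) = 15 + 5*v
K(-9*19, -57) + D(545) = (15 + 5*(-57)) - 541 = (15 - 285) - 541 = -270 - 541 = -811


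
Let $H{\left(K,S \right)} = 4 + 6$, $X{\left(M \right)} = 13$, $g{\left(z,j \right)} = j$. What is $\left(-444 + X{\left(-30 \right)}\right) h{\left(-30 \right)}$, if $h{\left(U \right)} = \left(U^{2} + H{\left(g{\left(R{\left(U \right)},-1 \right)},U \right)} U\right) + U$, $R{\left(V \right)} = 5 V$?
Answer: $-245670$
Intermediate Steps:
$H{\left(K,S \right)} = 10$
$h{\left(U \right)} = U^{2} + 11 U$ ($h{\left(U \right)} = \left(U^{2} + 10 U\right) + U = U^{2} + 11 U$)
$\left(-444 + X{\left(-30 \right)}\right) h{\left(-30 \right)} = \left(-444 + 13\right) \left(- 30 \left(11 - 30\right)\right) = - 431 \left(\left(-30\right) \left(-19\right)\right) = \left(-431\right) 570 = -245670$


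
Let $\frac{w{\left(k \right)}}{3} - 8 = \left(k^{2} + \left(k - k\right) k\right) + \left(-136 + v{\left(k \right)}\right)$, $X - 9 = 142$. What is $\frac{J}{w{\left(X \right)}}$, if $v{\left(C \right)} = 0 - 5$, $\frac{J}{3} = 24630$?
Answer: $\frac{4105}{3778} \approx 1.0866$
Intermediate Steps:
$J = 73890$ ($J = 3 \cdot 24630 = 73890$)
$X = 151$ ($X = 9 + 142 = 151$)
$v{\left(C \right)} = -5$ ($v{\left(C \right)} = 0 - 5 = -5$)
$w{\left(k \right)} = -399 + 3 k^{2}$ ($w{\left(k \right)} = 24 + 3 \left(\left(k^{2} + \left(k - k\right) k\right) - 141\right) = 24 + 3 \left(\left(k^{2} + 0 k\right) - 141\right) = 24 + 3 \left(\left(k^{2} + 0\right) - 141\right) = 24 + 3 \left(k^{2} - 141\right) = 24 + 3 \left(-141 + k^{2}\right) = 24 + \left(-423 + 3 k^{2}\right) = -399 + 3 k^{2}$)
$\frac{J}{w{\left(X \right)}} = \frac{73890}{-399 + 3 \cdot 151^{2}} = \frac{73890}{-399 + 3 \cdot 22801} = \frac{73890}{-399 + 68403} = \frac{73890}{68004} = 73890 \cdot \frac{1}{68004} = \frac{4105}{3778}$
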